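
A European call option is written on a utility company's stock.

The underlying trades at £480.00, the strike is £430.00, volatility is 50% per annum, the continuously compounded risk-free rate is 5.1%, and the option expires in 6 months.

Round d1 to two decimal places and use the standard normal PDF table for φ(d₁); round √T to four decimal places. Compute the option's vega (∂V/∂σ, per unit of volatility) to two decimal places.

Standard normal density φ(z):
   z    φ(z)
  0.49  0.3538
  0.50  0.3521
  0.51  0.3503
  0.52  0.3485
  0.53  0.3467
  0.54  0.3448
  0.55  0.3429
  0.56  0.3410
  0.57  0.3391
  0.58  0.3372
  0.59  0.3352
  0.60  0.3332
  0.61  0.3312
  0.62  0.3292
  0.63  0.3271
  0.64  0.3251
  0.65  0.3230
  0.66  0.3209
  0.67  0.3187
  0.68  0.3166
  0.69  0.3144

115.74

T = 0.5;  σ√T = 0.3536
ln(S/K) + (r + σ²/2)T = ln(480/430) + (0.051 + 0.5²/2)·0.5 = 0.1100 + 0.0880 = 0.1980
d₁ = 0.1980 / 0.3536 = 0.5600 ⇒ 0.56
√T = √0.5 = 0.7071
φ(d₁) = φ(0.56) = 0.3410
vega = S·φ(d₁)·√T = 480·0.3410·0.7071 = 115.7381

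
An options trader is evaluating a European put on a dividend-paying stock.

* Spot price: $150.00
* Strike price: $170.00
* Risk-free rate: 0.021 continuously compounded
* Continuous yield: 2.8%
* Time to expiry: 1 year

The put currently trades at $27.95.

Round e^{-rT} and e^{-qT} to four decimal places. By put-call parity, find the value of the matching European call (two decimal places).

e^(−qT) = e^(−0.028·1) = 0.9724;  e^(−rT) = e^(−0.021·1) = 0.9792
Put-call parity: C − P = S·e^(−qT) − K·e^(−rT) = 150·0.9724 − 170·0.9792 = 145.8600 − 166.4640 = -20.6040
C = P + (C − P) = 27.95 + (-20.6040) = 7.3460

$7.35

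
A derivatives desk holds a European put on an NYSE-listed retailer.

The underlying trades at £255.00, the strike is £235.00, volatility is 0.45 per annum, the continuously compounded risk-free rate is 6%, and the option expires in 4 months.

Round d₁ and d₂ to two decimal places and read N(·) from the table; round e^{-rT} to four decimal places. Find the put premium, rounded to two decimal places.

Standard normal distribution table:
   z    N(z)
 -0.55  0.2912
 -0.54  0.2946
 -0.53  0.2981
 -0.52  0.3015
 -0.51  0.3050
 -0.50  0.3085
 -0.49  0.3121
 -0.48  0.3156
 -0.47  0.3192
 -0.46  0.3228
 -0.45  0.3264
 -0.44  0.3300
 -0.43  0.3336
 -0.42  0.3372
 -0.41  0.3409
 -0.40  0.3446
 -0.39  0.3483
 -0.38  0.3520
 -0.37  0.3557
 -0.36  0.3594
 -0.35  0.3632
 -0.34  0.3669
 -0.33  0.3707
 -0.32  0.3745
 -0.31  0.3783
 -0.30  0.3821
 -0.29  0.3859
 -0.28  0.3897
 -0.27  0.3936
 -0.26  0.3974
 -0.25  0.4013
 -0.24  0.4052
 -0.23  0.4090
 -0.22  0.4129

σ√T = 0.45·√0.3333 = 0.2598
d₁ = [ln(255/235) + (0.06 + 0.45²/2)·0.3333] / 0.2598 = [0.0817 + 0.0537] / 0.2598 = 0.5213 ≈ 0.52
d₂ = d₁ − σ√T = 0.5213 − 0.2598 = 0.2615 ≈ 0.26
e^(−rT) = e^(−0.06·0.3333) = 0.9802
N(−d₂) = N(-0.26) = 0.3974;  N(−d₁) = N(-0.52) = 0.3015
P = 235·0.9802·0.3974 − 255·0.3015 = 91.5399 − 76.8825 = 14.6574

£14.66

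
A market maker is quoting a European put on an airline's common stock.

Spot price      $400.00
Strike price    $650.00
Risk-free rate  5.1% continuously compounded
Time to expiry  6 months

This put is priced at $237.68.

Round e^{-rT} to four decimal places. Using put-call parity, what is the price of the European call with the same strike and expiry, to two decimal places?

$4.06

exp(−rT) = exp(−0.051·0.5) = 0.9748
Put-call parity: C − P = S − K·e^(−rT) = 400 − 650·0.9748 = 400 − 633.6200 = -233.6200
C = P + (C − P) = 237.68 + (-233.6200) = 4.0600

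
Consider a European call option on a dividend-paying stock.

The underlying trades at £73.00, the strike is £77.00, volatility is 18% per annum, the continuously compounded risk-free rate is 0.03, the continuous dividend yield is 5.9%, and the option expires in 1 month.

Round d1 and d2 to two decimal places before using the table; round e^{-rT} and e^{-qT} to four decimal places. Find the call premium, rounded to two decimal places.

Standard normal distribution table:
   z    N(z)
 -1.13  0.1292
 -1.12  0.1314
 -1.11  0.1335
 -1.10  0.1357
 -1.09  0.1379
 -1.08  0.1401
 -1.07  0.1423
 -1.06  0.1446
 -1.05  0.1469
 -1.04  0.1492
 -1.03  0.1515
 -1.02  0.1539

£0.25

σ√T = 0.18·√0.08333 = 0.0520
ln(S/K) + (r − q + σ²/2)T = ln(73/77) + (0.03 − 0.059 + 0.18²/2)·0.08333 = -0.0533 − 0.0011 = -0.0544
d₁ = -0.0544 / 0.0520 = -1.0472 which rounds to -1.05
d₂ = d₁ − σ√T = -1.0472 − 0.0520 = -1.0991 which rounds to -1.10
e^(−qT) = e^(−0.059·0.08333) = 0.9951;  e^(−rT) = e^(−0.03·0.08333) = 0.9975
C = 73·0.9951·N(-1.05) − 77·0.9975·N(-1.10) = 73·0.9951·0.1469 − 77·0.9975·0.1357 = 10.6712 − 10.4228 = 0.2484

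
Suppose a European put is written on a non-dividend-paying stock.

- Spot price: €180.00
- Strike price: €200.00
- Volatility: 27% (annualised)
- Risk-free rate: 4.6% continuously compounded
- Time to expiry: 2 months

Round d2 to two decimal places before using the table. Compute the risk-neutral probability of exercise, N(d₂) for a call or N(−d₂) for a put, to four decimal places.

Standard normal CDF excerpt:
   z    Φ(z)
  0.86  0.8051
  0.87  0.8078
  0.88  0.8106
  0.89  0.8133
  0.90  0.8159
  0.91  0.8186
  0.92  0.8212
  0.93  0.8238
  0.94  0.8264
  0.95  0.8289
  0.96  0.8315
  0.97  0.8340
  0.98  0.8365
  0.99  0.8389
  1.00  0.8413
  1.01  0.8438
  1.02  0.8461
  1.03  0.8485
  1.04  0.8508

0.8264

σ√T = 0.27 × 0.4082 = 0.1102
d₁ = [ln(180/200) + (0.046 + ½·0.27²)·0.1667] / (σ√T) = (-0.1054 + 0.0137) / 0.1102 = -0.8312 ≈ -0.83
d₂ = -0.8312 − 0.1102 = -0.9414 ≈ -0.94
Pr(exercise) under Q = N(−d₂) = N(0.94) = 0.8264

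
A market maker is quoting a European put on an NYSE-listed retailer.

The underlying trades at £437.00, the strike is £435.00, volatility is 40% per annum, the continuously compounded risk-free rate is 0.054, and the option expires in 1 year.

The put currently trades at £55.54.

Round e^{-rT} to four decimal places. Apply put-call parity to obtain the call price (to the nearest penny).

£80.42

e^(−rT) = e^(−0.054·1) = 0.9474
Put-call parity: C − P = S − K·e^(−rT) = 437 − 435·0.9474 = 437 − 412.1190 = 24.8810
C = P + (C − P) = 55.54 + (24.8810) = 80.4210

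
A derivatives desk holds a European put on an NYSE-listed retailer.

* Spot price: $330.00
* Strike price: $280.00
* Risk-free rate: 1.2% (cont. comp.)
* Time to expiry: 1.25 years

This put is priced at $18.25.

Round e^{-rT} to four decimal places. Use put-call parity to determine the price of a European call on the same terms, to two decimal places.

$72.42

exp(−rT) = exp(−0.012·1.25) = 0.9851
Put-call parity: C − P = S − K·e^(−rT) = 330 − 280·0.9851 = 330 − 275.8280 = 54.1720
C = P + (C − P) = 18.25 + (54.1720) = 72.4220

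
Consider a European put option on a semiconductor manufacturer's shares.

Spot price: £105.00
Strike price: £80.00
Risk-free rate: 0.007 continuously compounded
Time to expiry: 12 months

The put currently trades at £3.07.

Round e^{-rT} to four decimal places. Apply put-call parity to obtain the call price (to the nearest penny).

e^(−rT) = e^(−0.007·1) = 0.9930
Put-call parity: C − P = S − K·e^(−rT) = 105 − 80·0.9930 = 105 − 79.4400 = 25.5600
C = P + (C − P) = 3.07 + (25.5600) = 28.6300

£28.63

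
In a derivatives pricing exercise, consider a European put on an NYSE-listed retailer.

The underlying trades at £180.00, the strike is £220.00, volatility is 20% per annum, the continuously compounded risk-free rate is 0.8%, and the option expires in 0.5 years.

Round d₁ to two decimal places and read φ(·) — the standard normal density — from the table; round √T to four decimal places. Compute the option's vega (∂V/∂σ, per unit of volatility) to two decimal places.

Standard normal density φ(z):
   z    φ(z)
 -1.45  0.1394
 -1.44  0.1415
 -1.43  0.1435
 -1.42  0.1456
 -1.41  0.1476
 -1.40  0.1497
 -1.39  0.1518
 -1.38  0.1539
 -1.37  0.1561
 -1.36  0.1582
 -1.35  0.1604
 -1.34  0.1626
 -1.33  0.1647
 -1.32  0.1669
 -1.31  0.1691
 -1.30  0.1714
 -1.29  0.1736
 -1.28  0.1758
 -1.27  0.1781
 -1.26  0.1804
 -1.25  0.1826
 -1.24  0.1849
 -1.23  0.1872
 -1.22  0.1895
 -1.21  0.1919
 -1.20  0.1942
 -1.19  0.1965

21.24

T = 0.5;  σ√T = 0.1414
d₁ = [ln(180/220) + (0.008 + ½·0.2²)·0.5] / (σ√T) = (-0.2007 + 0.0140) / 0.1414 = -1.3200 → -1.32
√T = √0.5 = 0.7071
φ(d₁) = φ(-1.32) = 0.1669
vega = S·φ(d₁)·√T = 180·0.1669·0.7071 = 21.2427
(Vega is the same for a European call and put with the same parameters.)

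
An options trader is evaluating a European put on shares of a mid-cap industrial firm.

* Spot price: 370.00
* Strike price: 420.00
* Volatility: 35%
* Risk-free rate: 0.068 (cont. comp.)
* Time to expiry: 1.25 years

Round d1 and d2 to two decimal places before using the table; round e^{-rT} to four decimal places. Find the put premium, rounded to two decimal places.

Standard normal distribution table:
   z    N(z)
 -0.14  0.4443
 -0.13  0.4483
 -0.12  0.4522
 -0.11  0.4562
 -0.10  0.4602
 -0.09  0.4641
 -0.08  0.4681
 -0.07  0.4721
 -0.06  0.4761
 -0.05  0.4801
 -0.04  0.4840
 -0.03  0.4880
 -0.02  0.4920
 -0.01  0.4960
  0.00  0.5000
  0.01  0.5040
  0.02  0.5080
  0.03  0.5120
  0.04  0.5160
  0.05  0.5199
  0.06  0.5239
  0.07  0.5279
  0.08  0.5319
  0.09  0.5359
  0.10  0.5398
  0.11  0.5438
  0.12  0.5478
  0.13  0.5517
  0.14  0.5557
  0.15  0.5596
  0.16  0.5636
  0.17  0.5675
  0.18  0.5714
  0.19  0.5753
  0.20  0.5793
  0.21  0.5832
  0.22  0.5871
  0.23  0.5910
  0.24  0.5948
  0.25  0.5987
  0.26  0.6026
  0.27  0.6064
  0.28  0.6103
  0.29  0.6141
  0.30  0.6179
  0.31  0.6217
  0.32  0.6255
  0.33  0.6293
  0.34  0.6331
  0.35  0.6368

66.65

σ√T = 0.35 × 1.1180 = 0.3913
d₁ = [ln(370/420) + (0.068 + 0.35²/2)·1.25] / 0.3913 = [-0.1268 + 0.1616] / 0.3913 = 0.0890 ⇒ 0.09
d₂ = d₁ − σ√T = 0.0890 − 0.3913 = -0.3024 ⇒ -0.30
exp(−rT) = exp(−0.068·1.25) = 0.9185
P = 420·0.9185·N(0.30) − 370·N(-0.09) = 420·0.9185·0.6179 − 370·0.4641 = 238.3673 − 171.7170 = 66.6503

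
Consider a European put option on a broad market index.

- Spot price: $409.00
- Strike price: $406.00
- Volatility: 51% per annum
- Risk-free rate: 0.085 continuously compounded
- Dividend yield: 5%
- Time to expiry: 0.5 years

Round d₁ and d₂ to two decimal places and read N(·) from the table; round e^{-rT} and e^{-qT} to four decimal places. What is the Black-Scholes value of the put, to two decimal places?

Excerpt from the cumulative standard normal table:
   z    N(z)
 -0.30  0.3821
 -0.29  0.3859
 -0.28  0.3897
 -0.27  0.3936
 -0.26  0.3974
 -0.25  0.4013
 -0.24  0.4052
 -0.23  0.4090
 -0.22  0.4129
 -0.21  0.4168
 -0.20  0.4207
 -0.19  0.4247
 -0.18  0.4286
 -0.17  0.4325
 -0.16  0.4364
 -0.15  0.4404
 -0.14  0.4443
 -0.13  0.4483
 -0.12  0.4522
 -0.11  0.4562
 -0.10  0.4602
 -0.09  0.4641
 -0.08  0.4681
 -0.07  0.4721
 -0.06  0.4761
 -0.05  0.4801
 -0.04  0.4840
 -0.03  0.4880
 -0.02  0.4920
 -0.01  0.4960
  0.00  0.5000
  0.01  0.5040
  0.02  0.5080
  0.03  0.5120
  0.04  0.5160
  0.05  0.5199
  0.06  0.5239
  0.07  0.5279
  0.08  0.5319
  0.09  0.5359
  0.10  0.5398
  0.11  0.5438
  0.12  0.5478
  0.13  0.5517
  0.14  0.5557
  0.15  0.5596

$51.52

σ√T = 0.51 × 0.7071 = 0.3606
d₁ = [ln(409/406) + (0.085 − 0.05 + ½·0.51²)·0.5] / (σ√T) = (0.0074 + 0.0825) / 0.3606 = 0.2493 which rounds to 0.25
d₂ = 0.2493 − 0.3606 = -0.1114 which rounds to -0.11
exp(−qT) = exp(−0.05·0.5) = 0.9753;  exp(−rT) = exp(−0.085·0.5) = 0.9584
N(−d₂) = N(0.11) = 0.5438;  N(−d₁) = N(-0.25) = 0.4013
P = 406·0.9584·0.5438 − 409·0.9753·0.4013 = 211.5982 − 160.0776 = 51.5206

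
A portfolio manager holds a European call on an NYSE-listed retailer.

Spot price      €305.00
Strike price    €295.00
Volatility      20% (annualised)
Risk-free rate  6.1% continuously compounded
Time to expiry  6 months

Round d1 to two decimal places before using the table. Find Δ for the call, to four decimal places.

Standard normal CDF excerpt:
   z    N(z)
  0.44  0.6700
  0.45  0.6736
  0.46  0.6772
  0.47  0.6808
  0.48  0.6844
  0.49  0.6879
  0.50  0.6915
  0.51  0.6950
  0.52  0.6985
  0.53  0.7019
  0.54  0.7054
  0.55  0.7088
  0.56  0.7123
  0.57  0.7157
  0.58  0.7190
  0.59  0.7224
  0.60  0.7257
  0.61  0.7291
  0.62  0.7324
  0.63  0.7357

T = 0.5;  σ√T = 0.1414
ln(S/K) + (r + σ²/2)T = ln(305/295) + (0.061 + 0.2²/2)·0.5 = 0.0333 + 0.0405 = 0.0738
d₁ = 0.0738 / 0.1414 = 0.5221 which rounds to 0.52
N(d₁) = N(0.52) = 0.6985
Δ_call = N(d₁) = 0.6985

0.6985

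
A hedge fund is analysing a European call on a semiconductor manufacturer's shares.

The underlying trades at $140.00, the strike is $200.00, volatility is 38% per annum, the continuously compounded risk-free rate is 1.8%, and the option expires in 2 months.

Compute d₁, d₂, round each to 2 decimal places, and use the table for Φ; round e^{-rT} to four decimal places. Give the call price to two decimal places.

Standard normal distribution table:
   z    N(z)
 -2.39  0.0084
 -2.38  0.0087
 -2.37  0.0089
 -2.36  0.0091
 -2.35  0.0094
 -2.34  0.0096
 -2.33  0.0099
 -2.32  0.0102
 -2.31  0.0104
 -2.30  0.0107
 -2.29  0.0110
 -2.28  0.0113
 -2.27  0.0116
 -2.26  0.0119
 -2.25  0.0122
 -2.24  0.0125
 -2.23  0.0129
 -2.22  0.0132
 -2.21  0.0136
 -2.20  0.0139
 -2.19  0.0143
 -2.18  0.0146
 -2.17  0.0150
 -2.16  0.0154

σ√T = 0.38 × 0.4082 = 0.1551
d₁ = [ln(140/200) + (0.018 + 0.38²/2)·0.1667] / 0.1551 = [-0.3567 + 0.0150] / 0.1551 = -2.2022 which rounds to -2.20
d₂ = d₁ − σ√T = -2.2022 − 0.1551 = -2.3574 which rounds to -2.36
exp(−rT) = exp(−0.018·0.1667) = 0.9970
N(d₁) = N(-2.20) = 0.0139;  N(d₂) = N(-2.36) = 0.0091
C = 140·0.0139 − 200·0.9970·0.0091 = 1.9460 − 1.8145 = 0.1315

$0.13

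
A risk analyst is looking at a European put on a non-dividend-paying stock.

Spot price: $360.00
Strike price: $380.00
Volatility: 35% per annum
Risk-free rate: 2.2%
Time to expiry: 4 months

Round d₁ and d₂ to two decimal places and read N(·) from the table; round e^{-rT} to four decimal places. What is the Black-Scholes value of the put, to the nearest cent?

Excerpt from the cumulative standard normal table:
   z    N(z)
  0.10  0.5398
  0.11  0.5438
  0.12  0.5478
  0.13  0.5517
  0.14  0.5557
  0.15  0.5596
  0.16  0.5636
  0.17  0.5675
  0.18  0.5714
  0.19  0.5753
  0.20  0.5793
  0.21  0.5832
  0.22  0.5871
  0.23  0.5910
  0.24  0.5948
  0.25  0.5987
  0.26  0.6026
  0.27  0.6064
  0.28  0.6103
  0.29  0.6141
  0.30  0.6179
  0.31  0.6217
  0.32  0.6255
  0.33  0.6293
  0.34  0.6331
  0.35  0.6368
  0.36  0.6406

$38.78

σ√T = 0.35 × 0.5774 = 0.2021
d₁ = [ln(360/380) + (0.022 + ½·0.35²)·0.3333] / (σ√T) = (-0.0541 + 0.0277) / 0.2021 = -0.1302 ≈ -0.13
d₂ = -0.1302 − 0.2021 = -0.3323 ≈ -0.33
exp(−rT) = exp(−0.022·0.3333) = 0.9927
N(−d₂) = N(0.33) = 0.6293;  N(−d₁) = N(0.13) = 0.5517
P = 380·0.9927·0.6293 − 360·0.5517 = 237.3883 − 198.6120 = 38.7763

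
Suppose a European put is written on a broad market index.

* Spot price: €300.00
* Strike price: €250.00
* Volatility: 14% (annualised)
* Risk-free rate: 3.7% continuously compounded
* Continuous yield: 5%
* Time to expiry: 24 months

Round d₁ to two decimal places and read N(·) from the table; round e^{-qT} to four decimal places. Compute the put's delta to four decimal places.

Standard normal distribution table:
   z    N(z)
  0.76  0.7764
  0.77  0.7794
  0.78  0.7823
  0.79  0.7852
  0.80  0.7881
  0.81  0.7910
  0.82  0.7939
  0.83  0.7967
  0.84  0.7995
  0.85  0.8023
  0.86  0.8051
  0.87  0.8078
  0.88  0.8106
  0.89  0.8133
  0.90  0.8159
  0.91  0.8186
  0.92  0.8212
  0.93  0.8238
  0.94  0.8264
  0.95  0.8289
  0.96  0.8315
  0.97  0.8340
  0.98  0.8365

-0.1689

σ√T = 0.14·√2 = 0.1980
ln(S/K) + (r − q + σ²/2)T = ln(300/250) + (0.037 − 0.05 + 0.14²/2)·2 = 0.1823 − 0.0064 = 0.1759
d₁ = 0.1759 / 0.1980 = 0.8885 → 0.89
N(d₁) = N(0.89) = 0.8133
Δ_put = e^(−qT)·(N(d₁) − 1) = 0.9048·(0.8133 − 1) = -0.1689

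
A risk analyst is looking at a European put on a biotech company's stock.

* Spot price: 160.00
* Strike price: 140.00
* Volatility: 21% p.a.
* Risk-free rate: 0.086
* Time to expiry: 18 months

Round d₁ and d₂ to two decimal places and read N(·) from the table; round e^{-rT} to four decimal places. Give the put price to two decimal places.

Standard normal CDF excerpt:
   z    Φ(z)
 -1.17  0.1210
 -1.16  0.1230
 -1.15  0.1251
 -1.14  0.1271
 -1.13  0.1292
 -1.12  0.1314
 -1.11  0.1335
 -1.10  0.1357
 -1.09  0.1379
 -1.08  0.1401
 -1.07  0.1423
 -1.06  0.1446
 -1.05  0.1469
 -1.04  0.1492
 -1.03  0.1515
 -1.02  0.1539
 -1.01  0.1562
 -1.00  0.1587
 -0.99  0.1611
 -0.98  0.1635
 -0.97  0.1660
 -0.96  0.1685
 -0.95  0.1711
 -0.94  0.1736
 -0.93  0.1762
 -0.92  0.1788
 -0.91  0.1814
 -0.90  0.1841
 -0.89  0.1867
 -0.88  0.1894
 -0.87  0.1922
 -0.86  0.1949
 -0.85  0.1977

σ√T = 0.21 × 1.2247 = 0.2572
ln(S/K) + (r + σ²/2)T = ln(160/140) + (0.086 + 0.21²/2)·1.5 = 0.1335 + 0.1621 = 0.2956
d₁ = 0.2956 / 0.2572 = 1.1493 → 1.15
d₂ = d₁ − σ√T = 1.1493 − 0.2572 = 0.8921 → 0.89
exp(−rT) = exp(−0.086·1.5) = 0.8790
N(−d₂) = N(-0.89) = 0.1867;  N(−d₁) = N(-1.15) = 0.1251
P = 140·0.8790·0.1867 − 160·0.1251 = 22.9753 − 20.0160 = 2.9593

2.96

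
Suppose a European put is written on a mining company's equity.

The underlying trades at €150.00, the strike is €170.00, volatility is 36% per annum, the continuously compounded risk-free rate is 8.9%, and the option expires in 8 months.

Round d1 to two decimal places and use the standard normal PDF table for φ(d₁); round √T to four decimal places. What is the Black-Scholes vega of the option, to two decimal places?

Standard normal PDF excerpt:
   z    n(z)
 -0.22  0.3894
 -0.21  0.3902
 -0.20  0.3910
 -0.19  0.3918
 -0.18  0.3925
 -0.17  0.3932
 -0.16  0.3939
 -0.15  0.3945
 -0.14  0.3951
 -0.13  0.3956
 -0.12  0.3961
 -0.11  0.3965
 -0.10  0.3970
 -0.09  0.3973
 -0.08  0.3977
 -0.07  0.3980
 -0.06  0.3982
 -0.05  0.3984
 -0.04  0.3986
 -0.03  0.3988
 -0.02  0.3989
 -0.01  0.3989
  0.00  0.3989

48.71

σ√T = 0.36·√0.6667 = 0.2939
ln(S/K) + (r + σ²/2)T = ln(150/170) + (0.089 + 0.36²/2)·0.6667 = -0.1252 + 0.1025 = -0.0226
d₁ = -0.0226 / 0.2939 = -0.0770 ⇒ -0.08
√T = √0.6667 = 0.8165
φ(d₁) = φ(-0.08) = 0.3977
vega = S·φ(d₁)·√T = 150·0.3977·0.8165 = 48.7083
(Call and put vega coincide under Black-Scholes.)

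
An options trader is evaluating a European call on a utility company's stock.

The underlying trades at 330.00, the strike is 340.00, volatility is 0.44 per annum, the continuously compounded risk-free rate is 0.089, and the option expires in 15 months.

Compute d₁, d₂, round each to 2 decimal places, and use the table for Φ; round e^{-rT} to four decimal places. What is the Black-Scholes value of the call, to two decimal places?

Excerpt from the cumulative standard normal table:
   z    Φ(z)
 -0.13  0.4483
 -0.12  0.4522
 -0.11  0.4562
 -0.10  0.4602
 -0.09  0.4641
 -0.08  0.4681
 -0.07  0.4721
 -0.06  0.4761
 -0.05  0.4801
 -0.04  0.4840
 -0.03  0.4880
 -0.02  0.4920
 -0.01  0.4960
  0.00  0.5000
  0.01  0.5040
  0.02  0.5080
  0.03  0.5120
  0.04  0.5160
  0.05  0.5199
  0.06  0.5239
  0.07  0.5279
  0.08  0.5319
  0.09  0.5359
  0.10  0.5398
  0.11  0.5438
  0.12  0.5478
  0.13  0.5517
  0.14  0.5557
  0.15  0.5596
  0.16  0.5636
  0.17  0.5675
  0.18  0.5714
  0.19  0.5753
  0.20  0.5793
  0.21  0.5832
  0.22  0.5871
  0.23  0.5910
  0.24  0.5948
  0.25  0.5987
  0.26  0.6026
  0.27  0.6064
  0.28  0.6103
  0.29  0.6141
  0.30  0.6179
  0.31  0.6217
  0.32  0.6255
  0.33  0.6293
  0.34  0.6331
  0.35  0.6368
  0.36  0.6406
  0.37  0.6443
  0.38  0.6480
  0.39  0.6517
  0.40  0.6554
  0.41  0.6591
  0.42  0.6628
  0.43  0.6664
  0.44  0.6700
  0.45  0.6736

75.11

T = 1.25;  σ√T = 0.4919
d₁ = [ln(330/340) + (0.089 + 0.44²/2)·1.25] / 0.4919 = [-0.0299 + 0.2322] / 0.4919 = 0.4114 ⇒ 0.41
d₂ = d₁ − σ√T = 0.4114 − 0.4919 = -0.0805 ⇒ -0.08
e^(−rT) = e^(−0.089·1.25) = 0.8947
N(d₁) = N(0.41) = 0.6591;  N(d₂) = N(-0.08) = 0.4681
C = 330·0.6591 − 340·0.8947·0.4681 = 217.5030 − 142.3951 = 75.1079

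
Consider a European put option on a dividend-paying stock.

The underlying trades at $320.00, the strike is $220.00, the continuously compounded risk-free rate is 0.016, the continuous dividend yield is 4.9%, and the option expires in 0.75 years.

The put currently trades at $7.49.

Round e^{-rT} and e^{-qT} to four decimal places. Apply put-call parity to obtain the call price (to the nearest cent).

$98.56

e^(−qT) = e^(−0.049·0.75) = 0.9639;  e^(−rT) = e^(−0.016·0.75) = 0.9881
Put-call parity: C − P = S·e^(−qT) − K·e^(−rT) = 320·0.9639 − 220·0.9881 = 308.4480 − 217.3820 = 91.0660
C = P + (C − P) = 7.49 + (91.0660) = 98.5560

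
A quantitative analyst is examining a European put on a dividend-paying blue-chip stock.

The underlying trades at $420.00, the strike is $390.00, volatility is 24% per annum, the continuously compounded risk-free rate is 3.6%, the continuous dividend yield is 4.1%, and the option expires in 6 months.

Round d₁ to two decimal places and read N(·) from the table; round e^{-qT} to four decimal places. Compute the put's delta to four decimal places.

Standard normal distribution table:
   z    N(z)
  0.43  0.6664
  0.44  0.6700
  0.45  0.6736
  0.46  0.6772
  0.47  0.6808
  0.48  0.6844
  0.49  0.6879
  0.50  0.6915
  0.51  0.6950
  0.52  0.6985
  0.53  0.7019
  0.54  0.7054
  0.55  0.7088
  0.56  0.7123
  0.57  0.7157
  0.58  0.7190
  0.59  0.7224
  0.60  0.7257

-0.2988

σ√T = 0.24·√0.5 = 0.1697
ln(S/K) + (r − q + σ²/2)T = ln(420/390) + (0.036 − 0.041 + 0.24²/2)·0.5 = 0.0741 + 0.0119 = 0.0860
d₁ = 0.0860 / 0.1697 = 0.5068 ⇒ 0.51
N(d₁) = N(0.51) = 0.6950
Δ_put = e^(−qT)·(N(d₁) − 1) = 0.9797·(0.6950 − 1) = -0.2988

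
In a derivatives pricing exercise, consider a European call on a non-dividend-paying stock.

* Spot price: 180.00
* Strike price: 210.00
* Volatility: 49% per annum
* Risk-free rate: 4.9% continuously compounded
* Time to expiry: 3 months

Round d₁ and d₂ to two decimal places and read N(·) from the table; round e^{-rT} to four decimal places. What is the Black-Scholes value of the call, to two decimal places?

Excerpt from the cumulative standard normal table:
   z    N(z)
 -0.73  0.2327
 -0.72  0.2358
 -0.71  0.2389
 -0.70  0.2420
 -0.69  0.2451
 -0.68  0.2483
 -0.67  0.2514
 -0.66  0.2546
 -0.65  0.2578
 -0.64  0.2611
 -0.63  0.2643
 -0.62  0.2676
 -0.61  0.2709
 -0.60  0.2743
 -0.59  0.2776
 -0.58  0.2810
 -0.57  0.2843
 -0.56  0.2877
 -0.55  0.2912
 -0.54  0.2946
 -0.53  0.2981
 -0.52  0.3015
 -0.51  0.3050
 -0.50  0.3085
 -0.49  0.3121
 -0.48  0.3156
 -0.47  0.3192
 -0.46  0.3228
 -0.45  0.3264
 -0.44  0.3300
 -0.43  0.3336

7.90

T = 0.25;  σ√T = 0.2450
d₁ = [ln(180/210) + (0.049 + 0.49²/2)·0.25] / 0.2450 = [-0.1542 + 0.0423] / 0.2450 = -0.4567 → -0.46
d₂ = d₁ − σ√T = -0.4567 − 0.2450 = -0.7017 → -0.70
e^(−rT) = e^(−0.049·0.25) = 0.9878
N(d₁) = N(-0.46) = 0.3228;  N(d₂) = N(-0.70) = 0.2420
C = 180·0.3228 − 210·0.9878·0.2420 = 58.1040 − 50.2000 = 7.9040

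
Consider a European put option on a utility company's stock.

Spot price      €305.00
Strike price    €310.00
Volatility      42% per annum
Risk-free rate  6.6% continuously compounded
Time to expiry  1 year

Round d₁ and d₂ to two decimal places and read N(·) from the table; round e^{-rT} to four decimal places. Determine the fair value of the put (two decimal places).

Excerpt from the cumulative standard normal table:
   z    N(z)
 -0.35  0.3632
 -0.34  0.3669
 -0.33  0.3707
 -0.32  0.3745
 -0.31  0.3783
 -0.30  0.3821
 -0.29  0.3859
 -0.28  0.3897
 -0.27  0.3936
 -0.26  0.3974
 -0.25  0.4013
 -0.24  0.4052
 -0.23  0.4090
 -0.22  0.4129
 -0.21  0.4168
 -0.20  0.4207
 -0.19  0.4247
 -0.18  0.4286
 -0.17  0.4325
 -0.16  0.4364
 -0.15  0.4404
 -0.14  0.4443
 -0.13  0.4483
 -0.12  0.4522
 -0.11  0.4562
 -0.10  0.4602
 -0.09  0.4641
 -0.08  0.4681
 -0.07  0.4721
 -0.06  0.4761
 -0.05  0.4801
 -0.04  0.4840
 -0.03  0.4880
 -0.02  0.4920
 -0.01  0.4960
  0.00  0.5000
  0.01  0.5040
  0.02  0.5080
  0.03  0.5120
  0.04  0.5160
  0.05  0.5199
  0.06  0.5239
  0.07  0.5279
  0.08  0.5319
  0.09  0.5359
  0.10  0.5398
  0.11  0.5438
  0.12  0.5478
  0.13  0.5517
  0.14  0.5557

σ√T = 0.42 × 1.0000 = 0.4200
d₁ = [ln(305/310) + (0.066 + 0.42²/2)·1] / 0.4200 = [-0.0163 + 0.1542] / 0.4200 = 0.3284 ≈ 0.33
d₂ = d₁ − σ√T = 0.3284 − 0.4200 = -0.0916 ≈ -0.09
exp(−rT) = exp(−0.066·1) = 0.9361
N(−d₂) = N(0.09) = 0.5359;  N(−d₁) = N(-0.33) = 0.3707
P = 310·0.9361·0.5359 − 305·0.3707 = 155.5134 − 113.0635 = 42.4499

€42.45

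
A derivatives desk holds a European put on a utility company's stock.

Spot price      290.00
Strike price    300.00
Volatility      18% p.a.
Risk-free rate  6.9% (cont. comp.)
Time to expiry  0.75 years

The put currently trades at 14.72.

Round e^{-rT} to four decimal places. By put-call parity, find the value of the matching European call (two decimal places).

exp(−rT) = exp(−0.069·0.75) = 0.9496
Put-call parity: C − P = S − K·e^(−rT) = 290 − 300·0.9496 = 290 − 284.8800 = 5.1200
C = P + (C − P) = 14.72 + (5.1200) = 19.8400

19.84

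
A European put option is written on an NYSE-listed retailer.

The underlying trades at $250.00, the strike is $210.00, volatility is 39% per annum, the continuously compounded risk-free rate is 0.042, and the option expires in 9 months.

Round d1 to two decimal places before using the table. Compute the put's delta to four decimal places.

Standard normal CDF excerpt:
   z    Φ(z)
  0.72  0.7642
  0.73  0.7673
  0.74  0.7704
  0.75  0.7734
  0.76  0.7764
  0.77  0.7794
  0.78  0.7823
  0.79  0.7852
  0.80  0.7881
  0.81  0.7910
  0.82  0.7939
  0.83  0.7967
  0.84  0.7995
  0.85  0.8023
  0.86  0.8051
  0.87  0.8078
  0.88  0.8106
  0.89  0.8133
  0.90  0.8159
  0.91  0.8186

-0.2177

σ√T = 0.39 × 0.8660 = 0.3377
d₁ = [ln(250/210) + (0.042 + 0.39²/2)·0.75] / 0.3377 = [0.1744 + 0.0885] / 0.3377 = 0.7784 which rounds to 0.78
N(d₁) = N(0.78) = 0.7823
Δ_put = N(d₁) − 1 = 0.7823 − 1 = -0.2177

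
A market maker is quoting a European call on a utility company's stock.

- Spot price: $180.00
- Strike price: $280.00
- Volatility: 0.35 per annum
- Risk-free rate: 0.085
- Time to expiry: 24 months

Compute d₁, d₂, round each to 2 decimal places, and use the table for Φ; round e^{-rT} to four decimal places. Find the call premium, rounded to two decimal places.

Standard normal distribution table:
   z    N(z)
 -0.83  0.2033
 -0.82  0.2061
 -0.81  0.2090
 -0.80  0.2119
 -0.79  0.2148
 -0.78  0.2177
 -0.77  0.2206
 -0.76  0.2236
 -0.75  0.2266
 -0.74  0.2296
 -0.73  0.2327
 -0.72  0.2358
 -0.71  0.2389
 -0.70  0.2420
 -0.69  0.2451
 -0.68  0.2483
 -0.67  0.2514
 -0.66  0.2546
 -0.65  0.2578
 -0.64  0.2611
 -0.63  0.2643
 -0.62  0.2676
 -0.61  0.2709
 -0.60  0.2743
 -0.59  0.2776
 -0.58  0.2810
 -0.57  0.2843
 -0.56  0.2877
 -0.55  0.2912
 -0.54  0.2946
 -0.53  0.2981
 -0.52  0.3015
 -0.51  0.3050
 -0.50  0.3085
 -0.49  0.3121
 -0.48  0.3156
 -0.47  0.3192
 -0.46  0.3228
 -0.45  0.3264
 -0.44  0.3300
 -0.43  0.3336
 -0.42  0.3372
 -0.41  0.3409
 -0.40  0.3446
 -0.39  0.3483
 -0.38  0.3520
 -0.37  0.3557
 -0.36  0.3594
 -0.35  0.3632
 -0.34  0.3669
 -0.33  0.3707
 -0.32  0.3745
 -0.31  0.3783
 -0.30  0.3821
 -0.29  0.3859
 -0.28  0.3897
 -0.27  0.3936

$18.72

T = 2;  σ√T = 0.4950
d₁ = [ln(180/280) + (0.085 + ½·0.35²)·2] / (σ√T) = (-0.4418 + 0.2925) / 0.4950 = -0.3017 → -0.30
d₂ = -0.3017 − 0.4950 = -0.7967 → -0.80
exp(−rT) = exp(−0.085·2) = 0.8437
N(d₁) = N(-0.30) = 0.3821;  N(d₂) = N(-0.80) = 0.2119
C = 180·0.3821 − 280·0.8437·0.2119 = 68.7780 − 50.0584 = 18.7196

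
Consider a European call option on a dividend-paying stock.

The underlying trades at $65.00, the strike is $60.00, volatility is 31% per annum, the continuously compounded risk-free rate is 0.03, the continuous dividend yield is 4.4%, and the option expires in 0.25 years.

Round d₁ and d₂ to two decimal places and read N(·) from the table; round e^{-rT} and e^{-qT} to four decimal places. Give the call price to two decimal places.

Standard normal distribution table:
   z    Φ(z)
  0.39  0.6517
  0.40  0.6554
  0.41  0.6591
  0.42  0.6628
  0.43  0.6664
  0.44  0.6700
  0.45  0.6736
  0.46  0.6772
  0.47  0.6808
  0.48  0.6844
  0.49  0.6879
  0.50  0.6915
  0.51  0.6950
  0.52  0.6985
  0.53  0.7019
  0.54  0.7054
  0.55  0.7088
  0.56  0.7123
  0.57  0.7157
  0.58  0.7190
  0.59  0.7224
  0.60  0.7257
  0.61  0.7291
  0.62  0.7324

$6.54

σ√T = 0.31 × 0.5000 = 0.1550
d₁ = [ln(65/60) + (0.03 − 0.044 + 0.31²/2)·0.25] / 0.1550 = [0.0800 + 0.0085] / 0.1550 = 0.5713 ⇒ 0.57
d₂ = d₁ − σ√T = 0.5713 − 0.1550 = 0.4163 ⇒ 0.42
exp(−qT) = exp(−0.044·0.25) = 0.9891;  exp(−rT) = exp(−0.03·0.25) = 0.9925
N(d₁) = N(0.57) = 0.7157;  N(d₂) = N(0.42) = 0.6628
C = 65·0.9891·0.7157 − 60·0.9925·0.6628 = 46.0134 − 39.4697 = 6.5437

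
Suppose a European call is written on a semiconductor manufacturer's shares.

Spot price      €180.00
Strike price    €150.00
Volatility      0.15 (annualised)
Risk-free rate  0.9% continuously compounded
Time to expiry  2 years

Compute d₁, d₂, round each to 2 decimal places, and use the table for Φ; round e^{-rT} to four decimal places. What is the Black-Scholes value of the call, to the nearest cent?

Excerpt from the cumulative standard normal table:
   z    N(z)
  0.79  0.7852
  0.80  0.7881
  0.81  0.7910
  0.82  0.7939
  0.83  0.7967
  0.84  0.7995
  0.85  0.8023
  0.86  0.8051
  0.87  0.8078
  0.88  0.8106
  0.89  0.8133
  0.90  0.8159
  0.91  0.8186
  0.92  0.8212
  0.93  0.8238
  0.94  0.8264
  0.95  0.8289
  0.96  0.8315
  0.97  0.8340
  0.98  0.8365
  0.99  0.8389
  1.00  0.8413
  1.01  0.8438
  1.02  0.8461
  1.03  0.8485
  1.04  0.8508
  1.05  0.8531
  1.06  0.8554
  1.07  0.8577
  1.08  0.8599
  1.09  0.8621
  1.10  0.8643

€35.77

σ√T = 0.15·√2 = 0.2121
d₁ = [ln(180/150) + (0.009 + 0.15²/2)·2] / 0.2121 = [0.1823 + 0.0405] / 0.2121 = 1.0504 → 1.05
d₂ = d₁ − σ√T = 1.0504 − 0.2121 = 0.8383 → 0.84
exp(−rT) = exp(−0.009·2) = 0.9822
N(d₁) = N(1.05) = 0.8531;  N(d₂) = N(0.84) = 0.7995
C = 180·0.8531 − 150·0.9822·0.7995 = 153.5580 − 117.7903 = 35.7677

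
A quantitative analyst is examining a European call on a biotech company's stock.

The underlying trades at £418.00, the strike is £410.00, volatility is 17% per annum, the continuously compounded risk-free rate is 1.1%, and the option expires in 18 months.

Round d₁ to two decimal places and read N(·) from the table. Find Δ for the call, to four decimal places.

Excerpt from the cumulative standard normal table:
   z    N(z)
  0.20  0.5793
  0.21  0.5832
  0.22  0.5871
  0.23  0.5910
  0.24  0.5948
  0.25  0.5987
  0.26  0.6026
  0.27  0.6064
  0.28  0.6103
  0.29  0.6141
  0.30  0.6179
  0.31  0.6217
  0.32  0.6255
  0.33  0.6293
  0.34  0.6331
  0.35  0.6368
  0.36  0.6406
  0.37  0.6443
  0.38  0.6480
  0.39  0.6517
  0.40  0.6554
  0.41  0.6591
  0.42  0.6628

σ√T = 0.17·√1.5 = 0.2082
d₁ = [ln(418/410) + (0.011 + 0.17²/2)·1.5] / 0.2082 = [0.0193 + 0.0382] / 0.2082 = 0.2762 → 0.28
N(d₁) = N(0.28) = 0.6103
Δ_call = N(d₁) = 0.6103

0.6103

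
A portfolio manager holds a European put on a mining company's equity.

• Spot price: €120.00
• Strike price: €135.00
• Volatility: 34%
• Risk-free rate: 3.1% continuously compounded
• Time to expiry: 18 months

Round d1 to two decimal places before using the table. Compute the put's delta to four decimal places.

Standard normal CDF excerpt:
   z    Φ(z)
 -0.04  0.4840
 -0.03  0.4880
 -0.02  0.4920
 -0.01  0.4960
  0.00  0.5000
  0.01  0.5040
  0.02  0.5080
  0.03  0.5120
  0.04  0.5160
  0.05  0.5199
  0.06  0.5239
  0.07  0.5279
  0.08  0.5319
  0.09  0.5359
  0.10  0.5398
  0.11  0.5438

-0.4840

σ√T = 0.34 × 1.2247 = 0.4164
ln(S/K) + (r + σ²/2)T = ln(120/135) + (0.031 + 0.34²/2)·1.5 = -0.1178 + 0.1332 = 0.0154
d₁ = 0.0154 / 0.4164 = 0.0370 → 0.04
N(d₁) = N(0.04) = 0.5160
Δ_put = N(d₁) − 1 = 0.5160 − 1 = -0.4840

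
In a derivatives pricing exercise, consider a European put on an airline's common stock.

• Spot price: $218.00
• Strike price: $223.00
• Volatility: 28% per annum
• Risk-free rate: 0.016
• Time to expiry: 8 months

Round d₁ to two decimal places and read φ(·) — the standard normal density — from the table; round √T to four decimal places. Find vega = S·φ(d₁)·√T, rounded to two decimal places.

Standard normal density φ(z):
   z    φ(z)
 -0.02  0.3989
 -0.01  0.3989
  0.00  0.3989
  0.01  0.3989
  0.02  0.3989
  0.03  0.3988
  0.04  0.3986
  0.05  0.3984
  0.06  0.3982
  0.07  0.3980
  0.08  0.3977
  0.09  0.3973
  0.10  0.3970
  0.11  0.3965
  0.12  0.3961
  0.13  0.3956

70.88

σ√T = 0.28 × 0.8165 = 0.2286
d₁ = [ln(218/223) + (0.016 + 0.28²/2)·0.6667] / 0.2286 = [-0.0227 + 0.0368] / 0.2286 = 0.0618 ≈ 0.06
√T = √0.6667 = 0.8165
φ(d₁) = φ(0.06) = 0.3982
vega = S·φ(d₁)·√T = 218·0.3982·0.8165 = 70.8784
(Vega is the same for a European call and put with the same parameters.)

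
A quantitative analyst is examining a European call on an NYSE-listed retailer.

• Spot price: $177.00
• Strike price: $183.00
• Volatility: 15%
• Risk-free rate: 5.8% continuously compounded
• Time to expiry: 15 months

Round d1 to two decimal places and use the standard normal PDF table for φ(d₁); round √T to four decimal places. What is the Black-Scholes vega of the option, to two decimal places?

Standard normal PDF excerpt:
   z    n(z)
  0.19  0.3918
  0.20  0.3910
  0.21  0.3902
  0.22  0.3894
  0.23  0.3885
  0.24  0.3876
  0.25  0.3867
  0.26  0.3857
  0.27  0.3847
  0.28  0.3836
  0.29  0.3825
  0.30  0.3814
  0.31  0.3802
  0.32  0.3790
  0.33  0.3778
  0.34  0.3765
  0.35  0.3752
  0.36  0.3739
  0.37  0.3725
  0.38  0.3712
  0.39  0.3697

75.00

σ√T = 0.15 × 1.1180 = 0.1677
ln(S/K) + (r + σ²/2)T = ln(177/183) + (0.058 + 0.15²/2)·1.25 = -0.0333 + 0.0866 = 0.0532
d₁ = 0.0532 / 0.1677 = 0.3174 ≈ 0.32
√T = √1.25 = 1.1180
φ(d₁) = φ(0.32) = 0.3790
vega = S·φ(d₁)·√T = 177·0.3790·1.1180 = 74.9988
(Vega is the same for a European call and put with the same parameters.)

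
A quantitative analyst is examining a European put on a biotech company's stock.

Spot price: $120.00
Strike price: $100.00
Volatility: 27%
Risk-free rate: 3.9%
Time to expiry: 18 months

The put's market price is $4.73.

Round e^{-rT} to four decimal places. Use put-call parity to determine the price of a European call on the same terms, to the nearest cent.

exp(−rT) = exp(−0.039·1.5) = 0.9432
Put-call parity: C − P = S − K·e^(−rT) = 120 − 100·0.9432 = 120 − 94.3200 = 25.6800
C = P + (C − P) = 4.73 + (25.6800) = 30.4100

$30.41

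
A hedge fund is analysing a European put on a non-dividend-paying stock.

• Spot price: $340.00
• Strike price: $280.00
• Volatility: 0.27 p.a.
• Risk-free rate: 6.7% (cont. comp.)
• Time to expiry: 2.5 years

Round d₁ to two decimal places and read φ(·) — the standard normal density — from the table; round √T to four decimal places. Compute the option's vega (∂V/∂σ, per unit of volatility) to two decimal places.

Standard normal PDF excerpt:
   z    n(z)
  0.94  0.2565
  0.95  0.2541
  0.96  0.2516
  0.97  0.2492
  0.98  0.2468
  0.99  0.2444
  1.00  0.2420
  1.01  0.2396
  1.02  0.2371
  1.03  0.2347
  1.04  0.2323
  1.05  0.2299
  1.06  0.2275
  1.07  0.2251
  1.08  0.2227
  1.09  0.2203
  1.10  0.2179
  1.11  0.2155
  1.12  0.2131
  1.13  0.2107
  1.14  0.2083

122.30

σ√T = 0.27·√2.5 = 0.4269
ln(S/K) + (r + σ²/2)T = ln(340/280) + (0.067 + 0.27²/2)·2.5 = 0.1942 + 0.2586 = 0.4528
d₁ = 0.4528 / 0.4269 = 1.0606 ≈ 1.06
√T = √2.5 = 1.5811
φ(d₁) = φ(1.06) = 0.2275
vega = S·φ(d₁)·√T = 340·0.2275·1.5811 = 122.2981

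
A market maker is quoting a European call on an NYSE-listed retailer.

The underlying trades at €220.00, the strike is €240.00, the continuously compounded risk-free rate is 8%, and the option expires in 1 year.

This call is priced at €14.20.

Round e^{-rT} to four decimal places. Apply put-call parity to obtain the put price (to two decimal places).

€15.74

exp(−rT) = exp(−0.08·1) = 0.9231
Put-call parity: C − P = S − K·e^(−rT) = 220 − 240·0.9231 = 220 − 221.5440 = -1.5440
P = C − (C − P) = 14.20 − (-1.5440) = 15.7440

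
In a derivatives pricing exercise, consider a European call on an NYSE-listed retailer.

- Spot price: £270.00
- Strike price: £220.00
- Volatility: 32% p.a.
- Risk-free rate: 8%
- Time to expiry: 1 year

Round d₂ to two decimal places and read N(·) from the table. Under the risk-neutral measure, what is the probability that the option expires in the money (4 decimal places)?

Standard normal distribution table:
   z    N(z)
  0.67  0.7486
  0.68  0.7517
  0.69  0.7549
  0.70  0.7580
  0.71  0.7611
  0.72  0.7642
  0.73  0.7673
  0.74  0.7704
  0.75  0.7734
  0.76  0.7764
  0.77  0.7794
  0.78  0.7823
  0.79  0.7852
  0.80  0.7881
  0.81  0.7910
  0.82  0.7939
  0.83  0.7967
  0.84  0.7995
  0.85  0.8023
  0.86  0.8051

T = 1;  σ√T = 0.3200
d₁ = [ln(270/220) + (0.08 + 0.32²/2)·1] / 0.3200 = [0.2048 + 0.1312] / 0.3200 = 1.0500 ⇒ 1.05
d₂ = d₁ − σ√T = 1.0500 − 0.3200 = 0.7300 ⇒ 0.73
Risk-neutral Pr[S_T > K] = N(d₂) = N(0.73) = 0.7673

0.7673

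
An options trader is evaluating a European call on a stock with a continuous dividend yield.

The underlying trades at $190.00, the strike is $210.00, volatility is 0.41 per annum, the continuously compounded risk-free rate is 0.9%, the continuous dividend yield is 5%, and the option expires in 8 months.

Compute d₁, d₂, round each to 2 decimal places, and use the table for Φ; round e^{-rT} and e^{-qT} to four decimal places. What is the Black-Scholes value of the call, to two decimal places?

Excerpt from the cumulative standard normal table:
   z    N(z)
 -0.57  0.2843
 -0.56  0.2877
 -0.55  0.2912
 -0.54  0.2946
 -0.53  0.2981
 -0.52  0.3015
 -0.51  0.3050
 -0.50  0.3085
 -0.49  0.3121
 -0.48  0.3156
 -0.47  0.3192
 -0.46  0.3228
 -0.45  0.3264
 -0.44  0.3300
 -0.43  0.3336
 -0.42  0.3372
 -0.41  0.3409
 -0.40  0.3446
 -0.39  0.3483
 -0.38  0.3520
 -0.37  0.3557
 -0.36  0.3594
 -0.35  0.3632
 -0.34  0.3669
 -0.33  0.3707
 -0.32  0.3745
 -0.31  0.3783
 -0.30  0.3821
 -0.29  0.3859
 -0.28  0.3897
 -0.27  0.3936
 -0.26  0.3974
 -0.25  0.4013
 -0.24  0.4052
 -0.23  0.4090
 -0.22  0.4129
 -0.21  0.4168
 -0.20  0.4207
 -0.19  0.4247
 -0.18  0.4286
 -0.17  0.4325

σ√T = 0.41 × 0.8165 = 0.3348
ln(S/K) + (r − q + σ²/2)T = ln(190/210) + (0.009 − 0.05 + 0.41²/2)·0.6667 = -0.1001 + 0.0287 = -0.0714
d₁ = -0.0714 / 0.3348 = -0.2132 → -0.21
d₂ = d₁ − σ√T = -0.2132 − 0.3348 = -0.5480 → -0.55
exp(−qT) = exp(−0.05·0.6667) = 0.9672;  exp(−rT) = exp(−0.009·0.6667) = 0.9940
C = 190·0.9672·N(-0.21) − 210·0.9940·N(-0.55) = 190·0.9672·0.4168 − 210·0.9940·0.2912 = 76.5945 − 60.7851 = 15.8094

$15.81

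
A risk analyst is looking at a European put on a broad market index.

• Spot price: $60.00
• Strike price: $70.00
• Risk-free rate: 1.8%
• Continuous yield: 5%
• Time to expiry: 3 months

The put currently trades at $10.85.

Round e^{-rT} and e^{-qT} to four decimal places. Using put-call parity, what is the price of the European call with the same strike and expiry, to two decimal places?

exp(−qT) = exp(−0.05·0.25) = 0.9876;  exp(−rT) = exp(−0.018·0.25) = 0.9955
Put-call parity: C − P = S·e^(−qT) − K·e^(−rT) = 60·0.9876 − 70·0.9955 = 59.2560 − 69.6850 = -10.4290
C = P + (C − P) = 10.85 + (-10.4290) = 0.4210

$0.42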